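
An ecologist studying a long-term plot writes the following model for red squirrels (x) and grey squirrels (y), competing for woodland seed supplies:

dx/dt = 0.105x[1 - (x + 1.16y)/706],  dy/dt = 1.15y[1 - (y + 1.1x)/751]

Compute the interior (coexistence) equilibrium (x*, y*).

x* ≈ 598, y* ≈ 92.8

Setting both brackets to zero gives the nullclines x + 1.16y = 706 and 1.1x + y = 751.
Substituting y = 751 - 1.1x into the first: x(1 - 1.16·1.1) = 706 - 1.16·751.
So x* = -165/-0.276 = 598, and then y* = 751 - 1.1·598 = 92.8.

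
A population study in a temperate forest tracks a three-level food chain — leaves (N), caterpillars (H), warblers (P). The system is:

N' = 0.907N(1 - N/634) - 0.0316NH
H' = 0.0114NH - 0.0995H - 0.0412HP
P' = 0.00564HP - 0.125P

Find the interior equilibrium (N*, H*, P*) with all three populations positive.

N* ≈ 144, H* ≈ 22.2, P* ≈ 37.6

From dP/dt = 0: 0.00564H* = 0.125, so H* = 22.2.
From dN/dt = 0: 0.907(1 - N*/634) = 0.0316·22.2, giving N* = 634·(1 - 0.772) = 144.
From dH/dt = 0: 0.0114·144 - 0.0995 = 0.0412P*, so P* = 1.55/0.0412 = 37.6.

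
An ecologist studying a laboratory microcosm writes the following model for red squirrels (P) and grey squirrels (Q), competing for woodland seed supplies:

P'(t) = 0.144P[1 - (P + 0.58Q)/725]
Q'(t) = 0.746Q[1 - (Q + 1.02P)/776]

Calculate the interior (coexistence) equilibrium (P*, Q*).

P* ≈ 673, Q* ≈ 89.4

Setting both brackets to zero gives the nullclines P + 0.58Q = 725 and 1.02P + Q = 776.
Substituting Q = 776 - 1.02P into the first: P(1 - 0.58·1.02) = 725 - 0.58·776.
So P* = 275/0.408 = 673, and then Q* = 776 - 1.02·673 = 89.4.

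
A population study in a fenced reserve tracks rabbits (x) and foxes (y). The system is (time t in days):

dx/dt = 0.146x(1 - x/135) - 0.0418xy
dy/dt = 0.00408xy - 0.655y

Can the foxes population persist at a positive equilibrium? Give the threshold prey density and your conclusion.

The predator equation gives dy/dt > 0 only when x > 0.655/0.00408 = 161.
Without the predator, x → K = 135. Since 135 < 161, the predator cannot invade.

Threshold x = 161; K < 161, so no, the predator goes extinct.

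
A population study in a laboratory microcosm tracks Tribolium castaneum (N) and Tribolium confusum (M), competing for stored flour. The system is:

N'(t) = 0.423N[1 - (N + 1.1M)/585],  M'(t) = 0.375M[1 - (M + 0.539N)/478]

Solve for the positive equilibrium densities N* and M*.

Setting both brackets to zero gives the nullclines N + 1.1M = 585 and 0.539N + M = 478.
Substituting M = 478 - 0.539N into the first: N(1 - 1.1·0.539) = 585 - 1.1·478.
So N* = 59.2/0.407 = 145, and then M* = 478 - 0.539·145 = 400.

N* ≈ 145, M* ≈ 400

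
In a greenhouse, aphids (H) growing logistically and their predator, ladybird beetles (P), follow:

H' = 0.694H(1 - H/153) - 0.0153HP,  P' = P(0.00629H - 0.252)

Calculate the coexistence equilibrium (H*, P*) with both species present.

H* ≈ 40.1, P* ≈ 33.5

From dP/dt = 0 with P > 0: 0.00629H* = 0.252, so H* = 40.1.
Substitute into dH/dt = 0: 0.694(1 - 40.1/153) = 0.0153P*.
The bracket is 0.738, giving P* = 0.512/0.0153 = 33.5.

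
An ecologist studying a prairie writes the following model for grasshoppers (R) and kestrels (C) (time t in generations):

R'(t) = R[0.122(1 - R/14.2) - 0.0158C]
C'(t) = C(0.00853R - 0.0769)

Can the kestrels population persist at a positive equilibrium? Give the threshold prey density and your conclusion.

Threshold R = 9.02; K > 9.02, so yes, the predator persists.

The predator equation gives dC/dt > 0 only when R > 0.0769/0.00853 = 9.02.
Without the predator, R → K = 14.2. Since 14.2 > 9.02, the predator can invade and persist.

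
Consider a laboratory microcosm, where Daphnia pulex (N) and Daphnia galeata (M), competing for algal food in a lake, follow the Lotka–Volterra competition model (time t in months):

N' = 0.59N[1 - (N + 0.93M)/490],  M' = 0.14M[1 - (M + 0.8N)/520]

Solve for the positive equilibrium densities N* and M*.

Setting both brackets to zero gives the nullclines N + 0.93M = 490 and 0.8N + M = 520.
Substituting M = 520 - 0.8N into the first: N(1 - 0.93·0.8) = 490 - 0.93·520.
So N* = 6.4/0.256 = 25, and then M* = 520 - 0.8·25 = 500.

N* ≈ 25, M* ≈ 500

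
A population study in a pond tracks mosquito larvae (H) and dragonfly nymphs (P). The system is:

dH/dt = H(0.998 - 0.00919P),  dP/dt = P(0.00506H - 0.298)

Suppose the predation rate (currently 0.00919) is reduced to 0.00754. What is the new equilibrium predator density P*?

P* ≈ 132

At the interior fixed point, setting dH/dt = 0 with H > 0 fixes P* = (prey growth rate)/(HP coefficient) — independent of the other coefficients.
With the change, P* = 0.998/0.00754 = 132; it rises from 109.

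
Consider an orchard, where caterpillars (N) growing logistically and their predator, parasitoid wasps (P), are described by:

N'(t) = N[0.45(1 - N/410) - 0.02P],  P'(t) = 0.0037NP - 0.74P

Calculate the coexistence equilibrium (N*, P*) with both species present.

From dP/dt = 0 with P > 0: 0.0037N* = 0.74, so N* = 200.
Substitute into dN/dt = 0: 0.45(1 - 200/410) = 0.02P*.
The bracket is 0.512, giving P* = 0.23/0.02 = 11.5.

N* ≈ 200, P* ≈ 11.5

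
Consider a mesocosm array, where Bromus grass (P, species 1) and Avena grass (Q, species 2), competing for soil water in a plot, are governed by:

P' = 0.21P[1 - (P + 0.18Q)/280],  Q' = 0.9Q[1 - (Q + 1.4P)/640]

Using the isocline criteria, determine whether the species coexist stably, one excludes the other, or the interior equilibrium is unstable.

stable coexistence

Compare the nullcline intercepts: K1/α12 = 280/0.18 = 1560 > K2 = 640; K2/α21 = 640/1.4 = 457 > K1 = 280.
Since both inequalities hold, each species can invade when rare, so the interior equilibrium is stable.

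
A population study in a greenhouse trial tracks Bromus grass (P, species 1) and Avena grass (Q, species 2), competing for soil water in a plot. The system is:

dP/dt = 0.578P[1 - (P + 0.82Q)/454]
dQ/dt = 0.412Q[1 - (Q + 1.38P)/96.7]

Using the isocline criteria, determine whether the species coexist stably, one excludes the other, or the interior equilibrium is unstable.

Compare the nullcline intercepts: K1/α12 = 454/0.82 = 554 > K2 = 96.7; K2/α21 = 96.7/1.38 = 70.1 < K1 = 454.
Since the inequalities point opposite ways, species 1 can invade but species 2 cannot.

species 1 excludes species 2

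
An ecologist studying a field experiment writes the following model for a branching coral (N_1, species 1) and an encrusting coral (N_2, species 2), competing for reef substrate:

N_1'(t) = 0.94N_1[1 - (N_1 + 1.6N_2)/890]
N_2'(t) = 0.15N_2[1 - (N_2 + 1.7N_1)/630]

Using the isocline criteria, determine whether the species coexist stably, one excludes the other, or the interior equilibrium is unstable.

Compare the nullcline intercepts: K1/α12 = 890/1.6 = 556 < K2 = 630; K2/α21 = 630/1.7 = 371 < K1 = 890.
Since both are reversed, neither can invade when rare; the interior point is a saddle.

unstable coexistence (outcome depends on initial conditions)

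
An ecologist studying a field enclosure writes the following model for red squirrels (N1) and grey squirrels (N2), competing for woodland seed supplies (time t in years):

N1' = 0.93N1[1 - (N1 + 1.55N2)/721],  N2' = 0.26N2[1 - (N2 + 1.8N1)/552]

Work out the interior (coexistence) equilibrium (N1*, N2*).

N1* ≈ 75.2, N2* ≈ 417

Setting both brackets to zero gives the nullclines N1 + 1.55N2 = 721 and 1.8N1 + N2 = 552.
Substituting N2 = 552 - 1.8N1 into the first: N1(1 - 1.55·1.8) = 721 - 1.55·552.
So N1* = -135/-1.79 = 75.2, and then N2* = 552 - 1.8·75.2 = 417.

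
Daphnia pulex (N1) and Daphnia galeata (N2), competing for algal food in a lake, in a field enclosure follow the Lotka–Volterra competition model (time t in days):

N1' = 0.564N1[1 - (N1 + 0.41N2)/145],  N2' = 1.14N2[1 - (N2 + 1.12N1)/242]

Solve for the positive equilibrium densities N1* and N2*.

Setting both brackets to zero gives the nullclines N1 + 0.41N2 = 145 and 1.12N1 + N2 = 242.
Substituting N2 = 242 - 1.12N1 into the first: N1(1 - 0.41·1.12) = 145 - 0.41·242.
So N1* = 45.8/0.541 = 84.7, and then N2* = 242 - 1.12·84.7 = 147.

N1* ≈ 84.7, N2* ≈ 147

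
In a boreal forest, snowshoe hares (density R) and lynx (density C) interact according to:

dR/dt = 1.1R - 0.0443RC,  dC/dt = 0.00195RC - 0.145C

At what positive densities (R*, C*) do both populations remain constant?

Set dC/dt = 0 with C > 0: 0.00195R - 0.145 = 0, so R* = 0.145/0.00195 = 74.4.
Set dR/dt = 0 with R > 0: 1.1 - 0.0443C = 0, so C* = 1.1/0.0443 = 24.8.

R* ≈ 74.4, C* ≈ 24.8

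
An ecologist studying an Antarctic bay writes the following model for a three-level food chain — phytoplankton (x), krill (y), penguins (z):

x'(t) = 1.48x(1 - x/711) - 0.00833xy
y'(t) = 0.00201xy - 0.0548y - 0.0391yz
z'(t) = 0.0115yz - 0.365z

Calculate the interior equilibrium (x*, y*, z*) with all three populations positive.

x* ≈ 584, y* ≈ 31.7, z* ≈ 28.6

From dz/dt = 0: 0.0115y* = 0.365, so y* = 31.7.
From dx/dt = 0: 1.48(1 - x*/711) = 0.00833·31.7, giving x* = 711·(1 - 0.179) = 584.
From dy/dt = 0: 0.00201·584 - 0.0548 = 0.0391z*, so z* = 1.12/0.0391 = 28.6.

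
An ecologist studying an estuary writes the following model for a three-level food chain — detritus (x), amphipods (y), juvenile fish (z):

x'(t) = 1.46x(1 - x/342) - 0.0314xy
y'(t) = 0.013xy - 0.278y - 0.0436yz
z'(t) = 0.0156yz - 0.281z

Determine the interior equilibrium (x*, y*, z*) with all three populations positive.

From dz/dt = 0: 0.0156y* = 0.281, so y* = 18.
From dx/dt = 0: 1.46(1 - x*/342) = 0.0314·18, giving x* = 342·(1 - 0.387) = 210.
From dy/dt = 0: 0.013·210 - 0.278 = 0.0436z*, so z* = 2.45/0.0436 = 56.1.

x* ≈ 210, y* ≈ 18, z* ≈ 56.1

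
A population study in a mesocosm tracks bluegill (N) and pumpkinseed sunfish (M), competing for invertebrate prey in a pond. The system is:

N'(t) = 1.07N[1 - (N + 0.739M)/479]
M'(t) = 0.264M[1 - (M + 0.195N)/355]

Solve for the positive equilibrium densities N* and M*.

Setting both brackets to zero gives the nullclines N + 0.739M = 479 and 0.195N + M = 355.
Substituting M = 355 - 0.195N into the first: N(1 - 0.739·0.195) = 479 - 0.739·355.
So N* = 217/0.856 = 253, and then M* = 355 - 0.195·253 = 306.

N* ≈ 253, M* ≈ 306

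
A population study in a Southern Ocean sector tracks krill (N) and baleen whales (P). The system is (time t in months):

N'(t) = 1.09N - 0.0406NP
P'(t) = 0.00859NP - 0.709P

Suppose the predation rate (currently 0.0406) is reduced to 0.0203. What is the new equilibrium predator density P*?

At the interior fixed point, setting dN/dt = 0 with N > 0 fixes P* = (prey growth rate)/(NP coefficient) — independent of the other coefficients.
With the change, P* = 1.09/0.0203 = 53.7; it rises from 26.8.

P* ≈ 53.7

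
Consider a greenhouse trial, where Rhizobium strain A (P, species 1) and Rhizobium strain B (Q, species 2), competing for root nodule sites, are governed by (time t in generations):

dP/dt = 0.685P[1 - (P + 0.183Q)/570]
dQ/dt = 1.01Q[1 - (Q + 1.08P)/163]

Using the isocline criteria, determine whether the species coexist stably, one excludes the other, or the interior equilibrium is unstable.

species 1 excludes species 2

Compare the nullcline intercepts: K1/α12 = 570/0.183 = 3110 > K2 = 163; K2/α21 = 163/1.08 = 151 < K1 = 570.
Since the inequalities point opposite ways, species 1 can invade but species 2 cannot.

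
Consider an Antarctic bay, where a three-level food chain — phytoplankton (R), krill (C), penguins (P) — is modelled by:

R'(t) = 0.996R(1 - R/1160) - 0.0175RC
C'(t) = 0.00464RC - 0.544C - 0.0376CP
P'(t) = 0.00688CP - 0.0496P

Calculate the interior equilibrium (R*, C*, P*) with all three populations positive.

From dP/dt = 0: 0.00688C* = 0.0496, so C* = 7.21.
From dR/dt = 0: 0.996(1 - R*/1160) = 0.0175·7.21, giving R* = 1160·(1 - 0.127) = 1010.
From dC/dt = 0: 0.00464·1010 - 0.544 = 0.0376P*, so P* = 4.16/0.0376 = 111.

R* ≈ 1010, C* ≈ 7.21, P* ≈ 111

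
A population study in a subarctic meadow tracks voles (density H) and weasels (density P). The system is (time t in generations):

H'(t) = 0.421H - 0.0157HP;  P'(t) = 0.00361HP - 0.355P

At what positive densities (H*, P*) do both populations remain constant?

Set dP/dt = 0 with P > 0: 0.00361H - 0.355 = 0, so H* = 0.355/0.00361 = 98.3.
Set dH/dt = 0 with H > 0: 0.421 - 0.0157P = 0, so P* = 0.421/0.0157 = 26.8.

H* ≈ 98.3, P* ≈ 26.8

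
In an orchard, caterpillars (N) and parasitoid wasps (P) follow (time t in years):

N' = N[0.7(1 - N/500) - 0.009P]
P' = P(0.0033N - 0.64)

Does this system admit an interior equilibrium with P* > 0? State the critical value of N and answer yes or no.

Threshold N = 194; K > 194, so yes, the predator persists.

The predator equation gives dP/dt > 0 only when N > 0.64/0.0033 = 194.
Without the predator, N → K = 500. Since 500 > 194, the predator can invade and persist.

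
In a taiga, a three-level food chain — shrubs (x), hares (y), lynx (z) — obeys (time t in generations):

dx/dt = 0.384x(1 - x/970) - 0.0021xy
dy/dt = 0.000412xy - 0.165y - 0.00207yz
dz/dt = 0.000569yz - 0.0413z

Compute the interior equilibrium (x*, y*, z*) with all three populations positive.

From dz/dt = 0: 0.000569y* = 0.0413, so y* = 72.6.
From dx/dt = 0: 0.384(1 - x*/970) = 0.0021·72.6, giving x* = 970·(1 - 0.397) = 585.
From dy/dt = 0: 0.000412·585 - 0.165 = 0.00207z*, so z* = 0.076/0.00207 = 36.7.

x* ≈ 585, y* ≈ 72.6, z* ≈ 36.7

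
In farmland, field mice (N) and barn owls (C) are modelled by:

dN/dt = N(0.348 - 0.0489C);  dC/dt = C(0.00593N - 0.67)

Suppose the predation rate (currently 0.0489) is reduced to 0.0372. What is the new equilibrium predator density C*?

C* ≈ 9.35

At the interior fixed point, setting dN/dt = 0 with N > 0 fixes C* = (prey growth rate)/(NC coefficient) — independent of the other coefficients.
With the change, C* = 0.348/0.0372 = 9.35; it rises from 7.12.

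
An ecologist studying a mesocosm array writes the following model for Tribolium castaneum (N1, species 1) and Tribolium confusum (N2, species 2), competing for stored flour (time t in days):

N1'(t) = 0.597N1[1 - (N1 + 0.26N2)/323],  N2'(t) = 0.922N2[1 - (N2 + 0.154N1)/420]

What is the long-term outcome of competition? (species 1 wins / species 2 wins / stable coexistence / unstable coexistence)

Compare the nullcline intercepts: K1/α12 = 323/0.26 = 1240 > K2 = 420; K2/α21 = 420/0.154 = 2730 > K1 = 323.
Since both inequalities hold, each species can invade when rare, so the interior equilibrium is stable.

stable coexistence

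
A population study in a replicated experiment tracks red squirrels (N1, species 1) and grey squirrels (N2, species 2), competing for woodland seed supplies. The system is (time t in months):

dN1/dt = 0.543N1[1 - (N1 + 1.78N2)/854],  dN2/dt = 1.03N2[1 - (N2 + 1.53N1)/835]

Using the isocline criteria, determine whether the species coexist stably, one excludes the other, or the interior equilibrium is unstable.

Compare the nullcline intercepts: K1/α12 = 854/1.78 = 480 < K2 = 835; K2/α21 = 835/1.53 = 546 < K1 = 854.
Since both are reversed, neither can invade when rare; the interior point is a saddle.

unstable coexistence (outcome depends on initial conditions)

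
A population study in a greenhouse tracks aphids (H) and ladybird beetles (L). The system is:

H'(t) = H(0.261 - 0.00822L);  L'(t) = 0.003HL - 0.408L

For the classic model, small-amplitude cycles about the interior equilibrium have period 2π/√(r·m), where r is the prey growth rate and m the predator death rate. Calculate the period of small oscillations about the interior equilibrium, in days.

T ≈ 19.3 days

Here r = 0.261 and m = 0.408, so r·m = 0.106.
ω = √0.106 = 0.326 per day, hence T = 2π/ω ≈ 19.3 days.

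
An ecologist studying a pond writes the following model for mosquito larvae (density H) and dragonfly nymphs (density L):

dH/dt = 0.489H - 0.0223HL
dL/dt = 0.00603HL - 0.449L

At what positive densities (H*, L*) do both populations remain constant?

H* ≈ 74.5, L* ≈ 21.9

Set dL/dt = 0 with L > 0: 0.00603H - 0.449 = 0, so H* = 0.449/0.00603 = 74.5.
Set dH/dt = 0 with H > 0: 0.489 - 0.0223L = 0, so L* = 0.489/0.0223 = 21.9.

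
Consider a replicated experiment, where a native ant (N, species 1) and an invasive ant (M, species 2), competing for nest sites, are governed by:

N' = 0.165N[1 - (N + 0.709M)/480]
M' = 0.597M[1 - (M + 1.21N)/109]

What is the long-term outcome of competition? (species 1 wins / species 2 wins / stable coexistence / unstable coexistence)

Compare the nullcline intercepts: K1/α12 = 480/0.709 = 677 > K2 = 109; K2/α21 = 109/1.21 = 90.1 < K1 = 480.
Since the inequalities point opposite ways, species 1 can invade but species 2 cannot.

species 1 excludes species 2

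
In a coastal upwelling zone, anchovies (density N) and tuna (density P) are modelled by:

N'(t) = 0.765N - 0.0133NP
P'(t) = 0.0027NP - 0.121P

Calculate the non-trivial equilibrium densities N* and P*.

N* ≈ 44.8, P* ≈ 57.5

Set dP/dt = 0 with P > 0: 0.0027N - 0.121 = 0, so N* = 0.121/0.0027 = 44.8.
Set dN/dt = 0 with N > 0: 0.765 - 0.0133P = 0, so P* = 0.765/0.0133 = 57.5.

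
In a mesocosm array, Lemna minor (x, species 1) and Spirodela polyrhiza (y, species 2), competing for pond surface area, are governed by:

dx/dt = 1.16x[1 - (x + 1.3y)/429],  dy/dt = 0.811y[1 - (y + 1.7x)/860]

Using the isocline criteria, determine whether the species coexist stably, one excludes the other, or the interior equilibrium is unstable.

Compare the nullcline intercepts: K1/α12 = 429/1.3 = 330 < K2 = 860; K2/α21 = 860/1.7 = 506 > K1 = 429.
Since the inequalities point opposite ways, species 2 can invade but species 1 cannot.

species 2 excludes species 1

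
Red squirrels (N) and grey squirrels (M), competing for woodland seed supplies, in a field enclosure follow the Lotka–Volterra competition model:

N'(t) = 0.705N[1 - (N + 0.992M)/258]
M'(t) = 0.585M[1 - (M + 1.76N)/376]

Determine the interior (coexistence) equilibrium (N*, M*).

Setting both brackets to zero gives the nullclines N + 0.992M = 258 and 1.76N + M = 376.
Substituting M = 376 - 1.76N into the first: N(1 - 0.992·1.76) = 258 - 0.992·376.
So N* = -115/-0.746 = 154, and then M* = 376 - 1.76·154 = 105.

N* ≈ 154, M* ≈ 105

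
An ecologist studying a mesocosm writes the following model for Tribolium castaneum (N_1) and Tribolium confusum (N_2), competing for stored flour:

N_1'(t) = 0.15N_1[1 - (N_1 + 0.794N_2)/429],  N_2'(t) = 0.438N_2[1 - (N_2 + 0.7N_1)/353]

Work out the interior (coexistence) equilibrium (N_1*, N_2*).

N_1* ≈ 335, N_2* ≈ 119

Setting both brackets to zero gives the nullclines N_1 + 0.794N_2 = 429 and 0.7N_1 + N_2 = 353.
Substituting N_2 = 353 - 0.7N_1 into the first: N_1(1 - 0.794·0.7) = 429 - 0.794·353.
So N_1* = 149/0.444 = 335, and then N_2* = 353 - 0.7·335 = 119.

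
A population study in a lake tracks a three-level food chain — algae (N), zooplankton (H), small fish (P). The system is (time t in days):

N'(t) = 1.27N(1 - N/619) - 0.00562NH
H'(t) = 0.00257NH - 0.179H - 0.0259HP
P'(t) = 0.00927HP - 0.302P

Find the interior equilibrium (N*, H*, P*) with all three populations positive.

N* ≈ 530, H* ≈ 32.6, P* ≈ 45.7

From dP/dt = 0: 0.00927H* = 0.302, so H* = 32.6.
From dN/dt = 0: 1.27(1 - N*/619) = 0.00562·32.6, giving N* = 619·(1 - 0.144) = 530.
From dH/dt = 0: 0.00257·530 - 0.179 = 0.0259P*, so P* = 1.18/0.0259 = 45.7.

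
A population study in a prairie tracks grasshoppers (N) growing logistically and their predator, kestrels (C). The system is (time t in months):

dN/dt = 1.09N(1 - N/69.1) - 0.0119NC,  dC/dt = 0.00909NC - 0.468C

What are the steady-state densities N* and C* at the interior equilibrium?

From dC/dt = 0 with C > 0: 0.00909N* = 0.468, so N* = 51.5.
Substitute into dN/dt = 0: 1.09(1 - 51.5/69.1) = 0.0119C*.
The bracket is 0.255, giving C* = 0.278/0.0119 = 23.3.

N* ≈ 51.5, C* ≈ 23.3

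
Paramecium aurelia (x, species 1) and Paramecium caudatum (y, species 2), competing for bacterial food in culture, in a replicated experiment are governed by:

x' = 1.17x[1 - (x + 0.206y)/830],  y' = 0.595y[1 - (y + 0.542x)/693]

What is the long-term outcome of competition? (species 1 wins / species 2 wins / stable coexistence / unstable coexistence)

stable coexistence

Compare the nullcline intercepts: K1/α12 = 830/0.206 = 4030 > K2 = 693; K2/α21 = 693/0.542 = 1280 > K1 = 830.
Since both inequalities hold, each species can invade when rare, so the interior equilibrium is stable.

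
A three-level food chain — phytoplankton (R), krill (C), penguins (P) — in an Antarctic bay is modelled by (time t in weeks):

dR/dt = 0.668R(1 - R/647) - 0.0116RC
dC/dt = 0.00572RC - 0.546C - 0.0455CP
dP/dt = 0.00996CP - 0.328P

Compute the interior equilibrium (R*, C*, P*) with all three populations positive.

R* ≈ 277, C* ≈ 32.9, P* ≈ 22.8

From dP/dt = 0: 0.00996C* = 0.328, so C* = 32.9.
From dR/dt = 0: 0.668(1 - R*/647) = 0.0116·32.9, giving R* = 647·(1 - 0.572) = 277.
From dC/dt = 0: 0.00572·277 - 0.546 = 0.0455P*, so P* = 1.04/0.0455 = 22.8.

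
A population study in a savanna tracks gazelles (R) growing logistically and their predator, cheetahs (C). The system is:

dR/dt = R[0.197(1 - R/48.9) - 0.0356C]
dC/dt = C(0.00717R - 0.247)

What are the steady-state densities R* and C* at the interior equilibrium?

R* ≈ 34.4, C* ≈ 1.64

From dC/dt = 0 with C > 0: 0.00717R* = 0.247, so R* = 34.4.
Substitute into dR/dt = 0: 0.197(1 - 34.4/48.9) = 0.0356C*.
The bracket is 0.296, giving C* = 0.0582/0.0356 = 1.64.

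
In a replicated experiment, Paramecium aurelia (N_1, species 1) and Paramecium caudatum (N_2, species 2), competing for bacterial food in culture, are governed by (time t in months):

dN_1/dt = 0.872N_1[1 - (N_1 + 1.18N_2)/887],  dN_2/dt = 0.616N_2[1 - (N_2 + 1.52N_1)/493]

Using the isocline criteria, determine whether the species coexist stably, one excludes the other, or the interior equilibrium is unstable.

species 1 excludes species 2

Compare the nullcline intercepts: K1/α12 = 887/1.18 = 752 > K2 = 493; K2/α21 = 493/1.52 = 324 < K1 = 887.
Since the inequalities point opposite ways, species 1 can invade but species 2 cannot.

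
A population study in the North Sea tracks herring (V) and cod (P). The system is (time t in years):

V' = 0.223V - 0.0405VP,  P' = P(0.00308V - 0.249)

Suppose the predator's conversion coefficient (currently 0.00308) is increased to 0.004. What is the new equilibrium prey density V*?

At the interior fixed point, setting dP/dt = 0 with P > 0 fixes V* = (predator death rate)/(VP coefficient) — independent of the other coefficients.
With the change, V* = 0.249/0.004 = 62.2; it falls from 80.8.

V* ≈ 62.2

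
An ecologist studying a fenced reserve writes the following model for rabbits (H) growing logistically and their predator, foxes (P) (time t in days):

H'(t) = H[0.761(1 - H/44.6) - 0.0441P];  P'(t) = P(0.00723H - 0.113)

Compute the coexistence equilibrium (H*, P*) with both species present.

H* ≈ 15.6, P* ≈ 11.2

From dP/dt = 0 with P > 0: 0.00723H* = 0.113, so H* = 15.6.
Substitute into dH/dt = 0: 0.761(1 - 15.6/44.6) = 0.0441P*.
The bracket is 0.65, giving P* = 0.494/0.0441 = 11.2.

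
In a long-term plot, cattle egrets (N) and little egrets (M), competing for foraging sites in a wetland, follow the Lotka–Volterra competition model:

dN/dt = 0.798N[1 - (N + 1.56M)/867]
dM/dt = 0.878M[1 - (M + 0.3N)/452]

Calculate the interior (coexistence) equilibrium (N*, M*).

Setting both brackets to zero gives the nullclines N + 1.56M = 867 and 0.3N + M = 452.
Substituting M = 452 - 0.3N into the first: N(1 - 1.56·0.3) = 867 - 1.56·452.
So N* = 162/0.532 = 304, and then M* = 452 - 0.3·304 = 361.

N* ≈ 304, M* ≈ 361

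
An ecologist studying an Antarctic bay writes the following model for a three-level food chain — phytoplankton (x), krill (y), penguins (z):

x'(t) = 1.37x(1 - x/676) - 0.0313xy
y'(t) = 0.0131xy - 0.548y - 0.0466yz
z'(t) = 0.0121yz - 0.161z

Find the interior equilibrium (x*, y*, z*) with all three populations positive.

From dz/dt = 0: 0.0121y* = 0.161, so y* = 13.3.
From dx/dt = 0: 1.37(1 - x*/676) = 0.0313·13.3, giving x* = 676·(1 - 0.304) = 471.
From dy/dt = 0: 0.0131·471 - 0.548 = 0.0466z*, so z* = 5.62/0.0466 = 121.

x* ≈ 471, y* ≈ 13.3, z* ≈ 121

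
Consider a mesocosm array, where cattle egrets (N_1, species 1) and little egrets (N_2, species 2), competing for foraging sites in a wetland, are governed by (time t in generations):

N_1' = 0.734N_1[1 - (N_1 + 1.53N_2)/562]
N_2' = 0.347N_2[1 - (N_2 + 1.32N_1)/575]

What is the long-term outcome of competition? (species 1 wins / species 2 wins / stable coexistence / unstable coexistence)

Compare the nullcline intercepts: K1/α12 = 562/1.53 = 367 < K2 = 575; K2/α21 = 575/1.32 = 436 < K1 = 562.
Since both are reversed, neither can invade when rare; the interior point is a saddle.

unstable coexistence (outcome depends on initial conditions)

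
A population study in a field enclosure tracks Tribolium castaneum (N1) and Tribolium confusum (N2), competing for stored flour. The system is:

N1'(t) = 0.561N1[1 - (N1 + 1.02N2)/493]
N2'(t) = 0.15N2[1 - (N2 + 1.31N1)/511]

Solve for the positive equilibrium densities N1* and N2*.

N1* ≈ 83.9, N2* ≈ 401

Setting both brackets to zero gives the nullclines N1 + 1.02N2 = 493 and 1.31N1 + N2 = 511.
Substituting N2 = 511 - 1.31N1 into the first: N1(1 - 1.02·1.31) = 493 - 1.02·511.
So N1* = -28.2/-0.336 = 83.9, and then N2* = 511 - 1.31·83.9 = 401.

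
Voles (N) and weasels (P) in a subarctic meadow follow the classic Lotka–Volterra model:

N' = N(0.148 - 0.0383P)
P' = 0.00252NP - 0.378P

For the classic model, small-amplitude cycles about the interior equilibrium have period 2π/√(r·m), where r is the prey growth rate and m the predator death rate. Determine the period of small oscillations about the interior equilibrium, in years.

Here r = 0.148 and m = 0.378, so r·m = 0.0559.
ω = √0.0559 = 0.237 per year, hence T = 2π/ω ≈ 26.6 years.

T ≈ 26.6 years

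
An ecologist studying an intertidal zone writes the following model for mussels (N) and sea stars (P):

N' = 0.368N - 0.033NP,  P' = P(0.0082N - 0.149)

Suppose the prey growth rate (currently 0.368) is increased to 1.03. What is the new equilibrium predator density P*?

At the interior fixed point, setting dN/dt = 0 with N > 0 fixes P* = (prey growth rate)/(NP coefficient) — independent of the other coefficients.
With the change, P* = 1.03/0.033 = 31.2; it rises from 11.2.

P* ≈ 31.2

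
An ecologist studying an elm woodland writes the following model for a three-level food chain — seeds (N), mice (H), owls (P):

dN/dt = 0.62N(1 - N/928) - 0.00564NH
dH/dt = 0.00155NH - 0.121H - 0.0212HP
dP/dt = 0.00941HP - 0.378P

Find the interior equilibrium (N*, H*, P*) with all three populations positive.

From dP/dt = 0: 0.00941H* = 0.378, so H* = 40.2.
From dN/dt = 0: 0.62(1 - N*/928) = 0.00564·40.2, giving N* = 928·(1 - 0.365) = 589.
From dH/dt = 0: 0.00155·589 - 0.121 = 0.0212P*, so P* = 0.792/0.0212 = 37.3.

N* ≈ 589, H* ≈ 40.2, P* ≈ 37.3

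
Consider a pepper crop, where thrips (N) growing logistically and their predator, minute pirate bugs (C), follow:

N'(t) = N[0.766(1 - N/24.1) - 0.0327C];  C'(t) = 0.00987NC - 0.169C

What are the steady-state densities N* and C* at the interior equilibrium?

From dC/dt = 0 with C > 0: 0.00987N* = 0.169, so N* = 17.1.
Substitute into dN/dt = 0: 0.766(1 - 17.1/24.1) = 0.0327C*.
The bracket is 0.29, giving C* = 0.222/0.0327 = 6.78.

N* ≈ 17.1, C* ≈ 6.78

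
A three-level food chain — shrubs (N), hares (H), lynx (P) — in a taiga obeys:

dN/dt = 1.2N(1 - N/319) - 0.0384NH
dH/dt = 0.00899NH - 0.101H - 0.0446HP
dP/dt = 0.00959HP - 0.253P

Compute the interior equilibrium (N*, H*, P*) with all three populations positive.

From dP/dt = 0: 0.00959H* = 0.253, so H* = 26.4.
From dN/dt = 0: 1.2(1 - N*/319) = 0.0384·26.4, giving N* = 319·(1 - 0.844) = 49.7.
From dH/dt = 0: 0.00899·49.7 - 0.101 = 0.0446P*, so P* = 0.346/0.0446 = 7.75.

N* ≈ 49.7, H* ≈ 26.4, P* ≈ 7.75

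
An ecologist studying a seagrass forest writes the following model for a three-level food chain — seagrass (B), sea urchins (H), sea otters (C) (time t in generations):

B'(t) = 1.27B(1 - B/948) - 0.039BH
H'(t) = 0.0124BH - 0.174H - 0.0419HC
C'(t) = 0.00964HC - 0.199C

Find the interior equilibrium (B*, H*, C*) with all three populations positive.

B* ≈ 347, H* ≈ 20.6, C* ≈ 98.6

From dC/dt = 0: 0.00964H* = 0.199, so H* = 20.6.
From dB/dt = 0: 1.27(1 - B*/948) = 0.039·20.6, giving B* = 948·(1 - 0.634) = 347.
From dH/dt = 0: 0.0124·347 - 0.174 = 0.0419C*, so C* = 4.13/0.0419 = 98.6.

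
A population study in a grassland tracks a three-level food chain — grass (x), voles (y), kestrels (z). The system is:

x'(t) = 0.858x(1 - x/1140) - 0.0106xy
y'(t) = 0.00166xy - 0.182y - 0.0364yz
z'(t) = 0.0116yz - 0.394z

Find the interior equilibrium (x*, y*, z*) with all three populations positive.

x* ≈ 662, y* ≈ 34, z* ≈ 25.2

From dz/dt = 0: 0.0116y* = 0.394, so y* = 34.
From dx/dt = 0: 0.858(1 - x*/1140) = 0.0106·34, giving x* = 1140·(1 - 0.42) = 662.
From dy/dt = 0: 0.00166·662 - 0.182 = 0.0364z*, so z* = 0.916/0.0364 = 25.2.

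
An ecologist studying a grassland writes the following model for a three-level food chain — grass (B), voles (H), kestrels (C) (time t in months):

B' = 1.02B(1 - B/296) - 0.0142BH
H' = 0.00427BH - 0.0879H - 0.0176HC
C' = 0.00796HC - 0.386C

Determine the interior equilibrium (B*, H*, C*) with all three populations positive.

B* ≈ 96.2, H* ≈ 48.5, C* ≈ 18.3

From dC/dt = 0: 0.00796H* = 0.386, so H* = 48.5.
From dB/dt = 0: 1.02(1 - B*/296) = 0.0142·48.5, giving B* = 296·(1 - 0.675) = 96.2.
From dH/dt = 0: 0.00427·96.2 - 0.0879 = 0.0176C*, so C* = 0.323/0.0176 = 18.3.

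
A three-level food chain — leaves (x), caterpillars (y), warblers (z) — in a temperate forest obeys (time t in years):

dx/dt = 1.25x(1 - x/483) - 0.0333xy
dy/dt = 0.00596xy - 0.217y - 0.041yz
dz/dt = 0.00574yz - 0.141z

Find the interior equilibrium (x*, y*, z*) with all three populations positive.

From dz/dt = 0: 0.00574y* = 0.141, so y* = 24.6.
From dx/dt = 0: 1.25(1 - x*/483) = 0.0333·24.6, giving x* = 483·(1 - 0.654) = 167.
From dy/dt = 0: 0.00596·167 - 0.217 = 0.041z*, so z* = 0.778/0.041 = 19.

x* ≈ 167, y* ≈ 24.6, z* ≈ 19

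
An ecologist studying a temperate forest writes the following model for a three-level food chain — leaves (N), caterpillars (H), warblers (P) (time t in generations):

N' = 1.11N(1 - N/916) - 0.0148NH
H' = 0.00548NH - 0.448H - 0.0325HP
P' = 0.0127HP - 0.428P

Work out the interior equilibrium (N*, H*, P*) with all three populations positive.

From dP/dt = 0: 0.0127H* = 0.428, so H* = 33.7.
From dN/dt = 0: 1.11(1 - N*/916) = 0.0148·33.7, giving N* = 916·(1 - 0.449) = 504.
From dH/dt = 0: 0.00548·504 - 0.448 = 0.0325P*, so P* = 2.32/0.0325 = 71.3.

N* ≈ 504, H* ≈ 33.7, P* ≈ 71.3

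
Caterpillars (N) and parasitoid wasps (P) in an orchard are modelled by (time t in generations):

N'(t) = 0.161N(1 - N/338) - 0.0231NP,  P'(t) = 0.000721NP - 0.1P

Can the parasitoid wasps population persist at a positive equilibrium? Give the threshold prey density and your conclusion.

Threshold N = 139; K > 139, so yes, the predator persists.

The predator equation gives dP/dt > 0 only when N > 0.1/0.000721 = 139.
Without the predator, N → K = 338. Since 338 > 139, the predator can invade and persist.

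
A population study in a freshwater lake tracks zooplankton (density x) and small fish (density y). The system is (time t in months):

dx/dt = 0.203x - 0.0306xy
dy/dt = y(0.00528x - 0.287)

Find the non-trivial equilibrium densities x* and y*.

x* ≈ 54.4, y* ≈ 6.63

Set dy/dt = 0 with y > 0: 0.00528x - 0.287 = 0, so x* = 0.287/0.00528 = 54.4.
Set dx/dt = 0 with x > 0: 0.203 - 0.0306y = 0, so y* = 0.203/0.0306 = 6.63.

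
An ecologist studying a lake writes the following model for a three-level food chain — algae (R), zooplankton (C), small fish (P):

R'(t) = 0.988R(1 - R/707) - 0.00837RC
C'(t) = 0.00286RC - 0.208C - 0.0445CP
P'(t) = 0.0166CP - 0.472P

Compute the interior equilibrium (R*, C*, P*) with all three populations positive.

R* ≈ 537, C* ≈ 28.4, P* ≈ 29.8

From dP/dt = 0: 0.0166C* = 0.472, so C* = 28.4.
From dR/dt = 0: 0.988(1 - R*/707) = 0.00837·28.4, giving R* = 707·(1 - 0.241) = 537.
From dC/dt = 0: 0.00286·537 - 0.208 = 0.0445P*, so P* = 1.33/0.0445 = 29.8.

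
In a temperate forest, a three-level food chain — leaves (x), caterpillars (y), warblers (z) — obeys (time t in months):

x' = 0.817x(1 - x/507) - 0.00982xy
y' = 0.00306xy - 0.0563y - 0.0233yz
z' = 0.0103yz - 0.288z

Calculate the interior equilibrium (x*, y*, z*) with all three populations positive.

From dz/dt = 0: 0.0103y* = 0.288, so y* = 28.
From dx/dt = 0: 0.817(1 - x*/507) = 0.00982·28, giving x* = 507·(1 - 0.336) = 337.
From dy/dt = 0: 0.00306·337 - 0.0563 = 0.0233z*, so z* = 0.974/0.0233 = 41.8.

x* ≈ 337, y* ≈ 28, z* ≈ 41.8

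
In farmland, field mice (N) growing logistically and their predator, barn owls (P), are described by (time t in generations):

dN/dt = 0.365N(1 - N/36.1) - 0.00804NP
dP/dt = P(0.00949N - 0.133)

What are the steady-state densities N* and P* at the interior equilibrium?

From dP/dt = 0 with P > 0: 0.00949N* = 0.133, so N* = 14.
Substitute into dN/dt = 0: 0.365(1 - 14/36.1) = 0.00804P*.
The bracket is 0.612, giving P* = 0.223/0.00804 = 27.8.

N* ≈ 14, P* ≈ 27.8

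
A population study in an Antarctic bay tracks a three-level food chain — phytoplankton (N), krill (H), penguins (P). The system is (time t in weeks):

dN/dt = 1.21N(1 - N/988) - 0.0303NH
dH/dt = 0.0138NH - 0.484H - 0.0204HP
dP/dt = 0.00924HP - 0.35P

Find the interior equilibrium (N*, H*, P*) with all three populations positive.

From dP/dt = 0: 0.00924H* = 0.35, so H* = 37.9.
From dN/dt = 0: 1.21(1 - N*/988) = 0.0303·37.9, giving N* = 988·(1 - 0.949) = 50.8.
From dH/dt = 0: 0.0138·50.8 - 0.484 = 0.0204P*, so P* = 0.218/0.0204 = 10.7.

N* ≈ 50.8, H* ≈ 37.9, P* ≈ 10.7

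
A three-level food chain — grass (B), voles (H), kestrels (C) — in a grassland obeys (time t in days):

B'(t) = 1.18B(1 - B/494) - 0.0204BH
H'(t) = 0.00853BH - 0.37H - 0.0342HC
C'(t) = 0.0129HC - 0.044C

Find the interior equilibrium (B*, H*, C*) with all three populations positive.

From dC/dt = 0: 0.0129H* = 0.044, so H* = 3.41.
From dB/dt = 0: 1.18(1 - B*/494) = 0.0204·3.41, giving B* = 494·(1 - 0.059) = 465.
From dH/dt = 0: 0.00853·465 - 0.37 = 0.0342C*, so C* = 3.6/0.0342 = 105.

B* ≈ 465, H* ≈ 3.41, C* ≈ 105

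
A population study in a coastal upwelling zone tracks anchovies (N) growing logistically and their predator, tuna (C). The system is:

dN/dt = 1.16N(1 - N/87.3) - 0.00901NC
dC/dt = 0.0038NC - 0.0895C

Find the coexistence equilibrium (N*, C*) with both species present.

From dC/dt = 0 with C > 0: 0.0038N* = 0.0895, so N* = 23.6.
Substitute into dN/dt = 0: 1.16(1 - 23.6/87.3) = 0.00901C*.
The bracket is 0.73, giving C* = 0.847/0.00901 = 94.

N* ≈ 23.6, C* ≈ 94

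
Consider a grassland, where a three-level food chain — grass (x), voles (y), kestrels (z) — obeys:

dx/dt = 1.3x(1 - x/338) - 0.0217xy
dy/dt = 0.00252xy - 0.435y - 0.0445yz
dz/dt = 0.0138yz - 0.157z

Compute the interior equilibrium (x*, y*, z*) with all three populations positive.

x* ≈ 274, y* ≈ 11.4, z* ≈ 5.73

From dz/dt = 0: 0.0138y* = 0.157, so y* = 11.4.
From dx/dt = 0: 1.3(1 - x*/338) = 0.0217·11.4, giving x* = 338·(1 - 0.19) = 274.
From dy/dt = 0: 0.00252·274 - 0.435 = 0.0445z*, so z* = 0.255/0.0445 = 5.73.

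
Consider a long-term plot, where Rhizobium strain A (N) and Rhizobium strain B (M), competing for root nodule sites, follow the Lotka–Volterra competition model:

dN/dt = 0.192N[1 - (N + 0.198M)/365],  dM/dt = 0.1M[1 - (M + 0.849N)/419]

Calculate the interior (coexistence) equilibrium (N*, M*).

N* ≈ 339, M* ≈ 131

Setting both brackets to zero gives the nullclines N + 0.198M = 365 and 0.849N + M = 419.
Substituting M = 419 - 0.849N into the first: N(1 - 0.198·0.849) = 365 - 0.198·419.
So N* = 282/0.832 = 339, and then M* = 419 - 0.849·339 = 131.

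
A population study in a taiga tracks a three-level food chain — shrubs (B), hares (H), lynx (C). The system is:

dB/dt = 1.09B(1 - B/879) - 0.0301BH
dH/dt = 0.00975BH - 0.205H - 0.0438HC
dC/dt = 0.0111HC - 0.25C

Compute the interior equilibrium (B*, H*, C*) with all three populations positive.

From dC/dt = 0: 0.0111H* = 0.25, so H* = 22.5.
From dB/dt = 0: 1.09(1 - B*/879) = 0.0301·22.5, giving B* = 879·(1 - 0.622) = 332.
From dH/dt = 0: 0.00975·332 - 0.205 = 0.0438C*, so C* = 3.03/0.0438 = 69.3.

B* ≈ 332, H* ≈ 22.5, C* ≈ 69.3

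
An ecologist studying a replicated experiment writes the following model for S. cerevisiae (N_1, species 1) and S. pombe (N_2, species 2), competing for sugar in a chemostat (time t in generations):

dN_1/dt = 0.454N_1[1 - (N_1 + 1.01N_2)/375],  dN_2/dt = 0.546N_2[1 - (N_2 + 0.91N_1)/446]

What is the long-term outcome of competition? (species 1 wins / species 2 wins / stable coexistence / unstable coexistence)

species 2 excludes species 1

Compare the nullcline intercepts: K1/α12 = 375/1.01 = 371 < K2 = 446; K2/α21 = 446/0.91 = 490 > K1 = 375.
Since the inequalities point opposite ways, species 2 can invade but species 1 cannot.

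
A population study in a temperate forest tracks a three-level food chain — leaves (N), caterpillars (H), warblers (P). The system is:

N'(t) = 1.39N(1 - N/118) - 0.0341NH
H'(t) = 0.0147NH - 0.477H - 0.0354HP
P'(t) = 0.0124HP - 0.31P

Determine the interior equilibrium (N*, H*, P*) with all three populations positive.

From dP/dt = 0: 0.0124H* = 0.31, so H* = 25.
From dN/dt = 0: 1.39(1 - N*/118) = 0.0341·25, giving N* = 118·(1 - 0.613) = 45.6.
From dH/dt = 0: 0.0147·45.6 - 0.477 = 0.0354P*, so P* = 0.194/0.0354 = 5.47.

N* ≈ 45.6, H* ≈ 25, P* ≈ 5.47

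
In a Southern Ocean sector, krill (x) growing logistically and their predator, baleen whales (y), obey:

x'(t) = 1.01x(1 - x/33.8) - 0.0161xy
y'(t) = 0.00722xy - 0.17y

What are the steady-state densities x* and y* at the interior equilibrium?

From dy/dt = 0 with y > 0: 0.00722x* = 0.17, so x* = 23.5.
Substitute into dx/dt = 0: 1.01(1 - 23.5/33.8) = 0.0161y*.
The bracket is 0.303, giving y* = 0.306/0.0161 = 19.

x* ≈ 23.5, y* ≈ 19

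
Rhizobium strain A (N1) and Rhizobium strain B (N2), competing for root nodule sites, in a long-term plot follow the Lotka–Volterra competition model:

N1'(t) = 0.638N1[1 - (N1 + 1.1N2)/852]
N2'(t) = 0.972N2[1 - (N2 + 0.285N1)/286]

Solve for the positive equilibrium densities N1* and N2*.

N1* ≈ 783, N2* ≈ 62.9

Setting both brackets to zero gives the nullclines N1 + 1.1N2 = 852 and 0.285N1 + N2 = 286.
Substituting N2 = 286 - 0.285N1 into the first: N1(1 - 1.1·0.285) = 852 - 1.1·286.
So N1* = 537/0.686 = 783, and then N2* = 286 - 0.285·783 = 62.9.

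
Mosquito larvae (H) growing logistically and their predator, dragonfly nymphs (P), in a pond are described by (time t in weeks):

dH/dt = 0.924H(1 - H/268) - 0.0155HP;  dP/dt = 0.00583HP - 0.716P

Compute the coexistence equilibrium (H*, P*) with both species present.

From dP/dt = 0 with P > 0: 0.00583H* = 0.716, so H* = 123.
Substitute into dH/dt = 0: 0.924(1 - 123/268) = 0.0155P*.
The bracket is 0.542, giving P* = 0.501/0.0155 = 32.3.

H* ≈ 123, P* ≈ 32.3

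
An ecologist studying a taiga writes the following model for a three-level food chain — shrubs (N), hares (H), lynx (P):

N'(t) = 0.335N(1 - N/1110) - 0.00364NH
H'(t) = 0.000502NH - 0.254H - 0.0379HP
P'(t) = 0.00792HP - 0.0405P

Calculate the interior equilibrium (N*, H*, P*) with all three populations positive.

N* ≈ 1050, H* ≈ 5.11, P* ≈ 7.18

From dP/dt = 0: 0.00792H* = 0.0405, so H* = 5.11.
From dN/dt = 0: 0.335(1 - N*/1110) = 0.00364·5.11, giving N* = 1110·(1 - 0.0556) = 1050.
From dH/dt = 0: 0.000502·1050 - 0.254 = 0.0379P*, so P* = 0.272/0.0379 = 7.18.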